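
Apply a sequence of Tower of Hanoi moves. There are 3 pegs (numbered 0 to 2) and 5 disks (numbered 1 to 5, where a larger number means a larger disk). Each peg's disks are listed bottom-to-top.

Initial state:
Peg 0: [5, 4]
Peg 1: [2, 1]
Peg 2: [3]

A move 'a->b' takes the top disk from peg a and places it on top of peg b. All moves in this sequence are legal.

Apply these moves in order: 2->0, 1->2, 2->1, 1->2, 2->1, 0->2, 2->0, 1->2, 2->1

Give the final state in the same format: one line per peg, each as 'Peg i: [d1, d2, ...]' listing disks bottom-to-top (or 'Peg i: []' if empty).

After move 1 (2->0):
Peg 0: [5, 4, 3]
Peg 1: [2, 1]
Peg 2: []

After move 2 (1->2):
Peg 0: [5, 4, 3]
Peg 1: [2]
Peg 2: [1]

After move 3 (2->1):
Peg 0: [5, 4, 3]
Peg 1: [2, 1]
Peg 2: []

After move 4 (1->2):
Peg 0: [5, 4, 3]
Peg 1: [2]
Peg 2: [1]

After move 5 (2->1):
Peg 0: [5, 4, 3]
Peg 1: [2, 1]
Peg 2: []

After move 6 (0->2):
Peg 0: [5, 4]
Peg 1: [2, 1]
Peg 2: [3]

After move 7 (2->0):
Peg 0: [5, 4, 3]
Peg 1: [2, 1]
Peg 2: []

After move 8 (1->2):
Peg 0: [5, 4, 3]
Peg 1: [2]
Peg 2: [1]

After move 9 (2->1):
Peg 0: [5, 4, 3]
Peg 1: [2, 1]
Peg 2: []

Answer: Peg 0: [5, 4, 3]
Peg 1: [2, 1]
Peg 2: []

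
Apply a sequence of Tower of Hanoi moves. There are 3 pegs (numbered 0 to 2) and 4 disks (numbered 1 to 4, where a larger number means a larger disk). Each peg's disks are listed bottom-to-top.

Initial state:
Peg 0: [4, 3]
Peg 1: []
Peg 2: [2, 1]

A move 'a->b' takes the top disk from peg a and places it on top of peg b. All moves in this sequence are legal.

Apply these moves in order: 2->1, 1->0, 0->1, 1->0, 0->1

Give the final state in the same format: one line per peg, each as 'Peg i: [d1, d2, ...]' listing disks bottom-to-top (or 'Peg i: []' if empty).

Answer: Peg 0: [4, 3]
Peg 1: [1]
Peg 2: [2]

Derivation:
After move 1 (2->1):
Peg 0: [4, 3]
Peg 1: [1]
Peg 2: [2]

After move 2 (1->0):
Peg 0: [4, 3, 1]
Peg 1: []
Peg 2: [2]

After move 3 (0->1):
Peg 0: [4, 3]
Peg 1: [1]
Peg 2: [2]

After move 4 (1->0):
Peg 0: [4, 3, 1]
Peg 1: []
Peg 2: [2]

After move 5 (0->1):
Peg 0: [4, 3]
Peg 1: [1]
Peg 2: [2]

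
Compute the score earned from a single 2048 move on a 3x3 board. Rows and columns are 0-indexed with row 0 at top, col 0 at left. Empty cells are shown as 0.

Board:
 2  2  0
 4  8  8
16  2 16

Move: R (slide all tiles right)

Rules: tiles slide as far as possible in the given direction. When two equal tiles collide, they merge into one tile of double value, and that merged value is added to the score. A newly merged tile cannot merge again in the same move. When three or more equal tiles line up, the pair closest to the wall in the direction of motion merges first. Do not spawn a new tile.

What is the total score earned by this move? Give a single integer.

Slide right:
row 0: [2, 2, 0] -> [0, 0, 4]  score +4 (running 4)
row 1: [4, 8, 8] -> [0, 4, 16]  score +16 (running 20)
row 2: [16, 2, 16] -> [16, 2, 16]  score +0 (running 20)
Board after move:
 0  0  4
 0  4 16
16  2 16

Answer: 20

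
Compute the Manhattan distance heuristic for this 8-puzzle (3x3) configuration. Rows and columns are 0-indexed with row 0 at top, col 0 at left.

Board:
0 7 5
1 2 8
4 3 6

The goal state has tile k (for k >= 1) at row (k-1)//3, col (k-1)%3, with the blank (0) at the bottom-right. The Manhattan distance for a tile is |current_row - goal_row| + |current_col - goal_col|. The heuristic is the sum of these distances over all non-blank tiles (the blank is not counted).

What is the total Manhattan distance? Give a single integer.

Tile 7: at (0,1), goal (2,0), distance |0-2|+|1-0| = 3
Tile 5: at (0,2), goal (1,1), distance |0-1|+|2-1| = 2
Tile 1: at (1,0), goal (0,0), distance |1-0|+|0-0| = 1
Tile 2: at (1,1), goal (0,1), distance |1-0|+|1-1| = 1
Tile 8: at (1,2), goal (2,1), distance |1-2|+|2-1| = 2
Tile 4: at (2,0), goal (1,0), distance |2-1|+|0-0| = 1
Tile 3: at (2,1), goal (0,2), distance |2-0|+|1-2| = 3
Tile 6: at (2,2), goal (1,2), distance |2-1|+|2-2| = 1
Sum: 3 + 2 + 1 + 1 + 2 + 1 + 3 + 1 = 14

Answer: 14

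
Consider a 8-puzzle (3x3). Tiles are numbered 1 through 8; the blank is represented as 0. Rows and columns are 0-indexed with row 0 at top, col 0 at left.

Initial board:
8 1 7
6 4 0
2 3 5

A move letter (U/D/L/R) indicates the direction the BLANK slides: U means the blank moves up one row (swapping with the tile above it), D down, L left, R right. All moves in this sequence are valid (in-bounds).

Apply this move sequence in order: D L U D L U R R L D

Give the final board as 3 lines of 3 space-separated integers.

After move 1 (D):
8 1 7
6 4 5
2 3 0

After move 2 (L):
8 1 7
6 4 5
2 0 3

After move 3 (U):
8 1 7
6 0 5
2 4 3

After move 4 (D):
8 1 7
6 4 5
2 0 3

After move 5 (L):
8 1 7
6 4 5
0 2 3

After move 6 (U):
8 1 7
0 4 5
6 2 3

After move 7 (R):
8 1 7
4 0 5
6 2 3

After move 8 (R):
8 1 7
4 5 0
6 2 3

After move 9 (L):
8 1 7
4 0 5
6 2 3

After move 10 (D):
8 1 7
4 2 5
6 0 3

Answer: 8 1 7
4 2 5
6 0 3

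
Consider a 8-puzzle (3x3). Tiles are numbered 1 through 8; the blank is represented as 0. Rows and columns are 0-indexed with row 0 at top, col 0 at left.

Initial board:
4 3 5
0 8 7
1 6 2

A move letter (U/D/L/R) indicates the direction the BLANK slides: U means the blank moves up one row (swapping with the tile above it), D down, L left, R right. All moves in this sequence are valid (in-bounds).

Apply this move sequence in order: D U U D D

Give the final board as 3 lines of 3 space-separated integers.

After move 1 (D):
4 3 5
1 8 7
0 6 2

After move 2 (U):
4 3 5
0 8 7
1 6 2

After move 3 (U):
0 3 5
4 8 7
1 6 2

After move 4 (D):
4 3 5
0 8 7
1 6 2

After move 5 (D):
4 3 5
1 8 7
0 6 2

Answer: 4 3 5
1 8 7
0 6 2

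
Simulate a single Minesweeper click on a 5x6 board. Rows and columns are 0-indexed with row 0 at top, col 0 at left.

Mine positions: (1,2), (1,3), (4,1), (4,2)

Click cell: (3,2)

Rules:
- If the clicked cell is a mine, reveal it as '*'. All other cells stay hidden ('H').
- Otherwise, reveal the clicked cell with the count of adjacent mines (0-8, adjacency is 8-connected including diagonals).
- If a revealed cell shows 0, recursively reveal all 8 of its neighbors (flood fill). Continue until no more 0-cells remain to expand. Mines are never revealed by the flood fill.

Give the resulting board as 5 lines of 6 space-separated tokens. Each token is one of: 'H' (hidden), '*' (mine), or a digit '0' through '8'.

H H H H H H
H H H H H H
H H H H H H
H H 2 H H H
H H H H H H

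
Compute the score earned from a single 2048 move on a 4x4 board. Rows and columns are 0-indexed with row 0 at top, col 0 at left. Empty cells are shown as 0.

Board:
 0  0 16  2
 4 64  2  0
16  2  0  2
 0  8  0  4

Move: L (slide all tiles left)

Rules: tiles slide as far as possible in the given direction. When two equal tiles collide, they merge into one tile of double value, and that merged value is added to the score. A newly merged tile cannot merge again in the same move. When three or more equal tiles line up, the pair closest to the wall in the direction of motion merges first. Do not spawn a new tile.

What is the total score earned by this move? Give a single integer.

Slide left:
row 0: [0, 0, 16, 2] -> [16, 2, 0, 0]  score +0 (running 0)
row 1: [4, 64, 2, 0] -> [4, 64, 2, 0]  score +0 (running 0)
row 2: [16, 2, 0, 2] -> [16, 4, 0, 0]  score +4 (running 4)
row 3: [0, 8, 0, 4] -> [8, 4, 0, 0]  score +0 (running 4)
Board after move:
16  2  0  0
 4 64  2  0
16  4  0  0
 8  4  0  0

Answer: 4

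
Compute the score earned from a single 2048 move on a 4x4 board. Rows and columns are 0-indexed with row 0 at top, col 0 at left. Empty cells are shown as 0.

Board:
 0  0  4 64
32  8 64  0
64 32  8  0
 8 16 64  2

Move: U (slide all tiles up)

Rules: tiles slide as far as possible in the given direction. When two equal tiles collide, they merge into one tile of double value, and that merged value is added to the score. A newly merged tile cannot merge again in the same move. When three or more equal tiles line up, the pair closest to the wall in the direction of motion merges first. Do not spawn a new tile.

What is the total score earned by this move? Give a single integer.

Slide up:
col 0: [0, 32, 64, 8] -> [32, 64, 8, 0]  score +0 (running 0)
col 1: [0, 8, 32, 16] -> [8, 32, 16, 0]  score +0 (running 0)
col 2: [4, 64, 8, 64] -> [4, 64, 8, 64]  score +0 (running 0)
col 3: [64, 0, 0, 2] -> [64, 2, 0, 0]  score +0 (running 0)
Board after move:
32  8  4 64
64 32 64  2
 8 16  8  0
 0  0 64  0

Answer: 0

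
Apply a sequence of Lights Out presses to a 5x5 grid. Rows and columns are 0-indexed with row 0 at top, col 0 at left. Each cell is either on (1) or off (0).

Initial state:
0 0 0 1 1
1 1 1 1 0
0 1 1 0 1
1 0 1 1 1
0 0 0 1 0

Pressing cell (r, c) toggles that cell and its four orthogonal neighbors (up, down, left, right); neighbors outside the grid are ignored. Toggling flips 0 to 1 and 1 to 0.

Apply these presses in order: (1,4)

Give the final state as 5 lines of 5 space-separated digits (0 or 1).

Answer: 0 0 0 1 0
1 1 1 0 1
0 1 1 0 0
1 0 1 1 1
0 0 0 1 0

Derivation:
After press 1 at (1,4):
0 0 0 1 0
1 1 1 0 1
0 1 1 0 0
1 0 1 1 1
0 0 0 1 0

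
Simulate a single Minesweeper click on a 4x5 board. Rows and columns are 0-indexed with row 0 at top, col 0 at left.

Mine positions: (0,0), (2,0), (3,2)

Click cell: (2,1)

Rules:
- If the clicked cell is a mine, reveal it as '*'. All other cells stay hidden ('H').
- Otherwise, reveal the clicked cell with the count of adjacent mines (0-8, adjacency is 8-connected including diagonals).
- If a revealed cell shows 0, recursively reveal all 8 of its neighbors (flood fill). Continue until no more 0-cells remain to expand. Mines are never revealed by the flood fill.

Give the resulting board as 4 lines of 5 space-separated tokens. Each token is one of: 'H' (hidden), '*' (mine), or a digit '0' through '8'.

H H H H H
H H H H H
H 2 H H H
H H H H H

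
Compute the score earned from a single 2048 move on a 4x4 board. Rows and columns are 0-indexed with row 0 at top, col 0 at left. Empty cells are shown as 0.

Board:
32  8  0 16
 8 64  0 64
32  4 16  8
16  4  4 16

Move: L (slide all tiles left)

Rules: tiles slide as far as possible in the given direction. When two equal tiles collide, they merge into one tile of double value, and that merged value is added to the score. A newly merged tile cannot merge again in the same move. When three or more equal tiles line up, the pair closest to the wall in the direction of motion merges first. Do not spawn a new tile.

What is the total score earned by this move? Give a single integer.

Slide left:
row 0: [32, 8, 0, 16] -> [32, 8, 16, 0]  score +0 (running 0)
row 1: [8, 64, 0, 64] -> [8, 128, 0, 0]  score +128 (running 128)
row 2: [32, 4, 16, 8] -> [32, 4, 16, 8]  score +0 (running 128)
row 3: [16, 4, 4, 16] -> [16, 8, 16, 0]  score +8 (running 136)
Board after move:
 32   8  16   0
  8 128   0   0
 32   4  16   8
 16   8  16   0

Answer: 136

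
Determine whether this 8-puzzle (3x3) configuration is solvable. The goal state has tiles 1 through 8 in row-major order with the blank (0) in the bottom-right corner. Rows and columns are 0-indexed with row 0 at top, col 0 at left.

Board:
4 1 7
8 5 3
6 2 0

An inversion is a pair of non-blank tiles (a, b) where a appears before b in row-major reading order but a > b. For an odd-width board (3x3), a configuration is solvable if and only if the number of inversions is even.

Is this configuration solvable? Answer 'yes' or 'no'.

Inversions (pairs i<j in row-major order where tile[i] > tile[j] > 0): 15
15 is odd, so the puzzle is not solvable.

Answer: no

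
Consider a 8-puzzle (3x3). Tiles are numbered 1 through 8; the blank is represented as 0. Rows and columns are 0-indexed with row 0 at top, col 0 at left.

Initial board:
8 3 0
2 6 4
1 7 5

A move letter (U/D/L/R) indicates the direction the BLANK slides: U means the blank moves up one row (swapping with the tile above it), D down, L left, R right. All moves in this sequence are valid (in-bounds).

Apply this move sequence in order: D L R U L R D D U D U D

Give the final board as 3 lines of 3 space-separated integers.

After move 1 (D):
8 3 4
2 6 0
1 7 5

After move 2 (L):
8 3 4
2 0 6
1 7 5

After move 3 (R):
8 3 4
2 6 0
1 7 5

After move 4 (U):
8 3 0
2 6 4
1 7 5

After move 5 (L):
8 0 3
2 6 4
1 7 5

After move 6 (R):
8 3 0
2 6 4
1 7 5

After move 7 (D):
8 3 4
2 6 0
1 7 5

After move 8 (D):
8 3 4
2 6 5
1 7 0

After move 9 (U):
8 3 4
2 6 0
1 7 5

After move 10 (D):
8 3 4
2 6 5
1 7 0

After move 11 (U):
8 3 4
2 6 0
1 7 5

After move 12 (D):
8 3 4
2 6 5
1 7 0

Answer: 8 3 4
2 6 5
1 7 0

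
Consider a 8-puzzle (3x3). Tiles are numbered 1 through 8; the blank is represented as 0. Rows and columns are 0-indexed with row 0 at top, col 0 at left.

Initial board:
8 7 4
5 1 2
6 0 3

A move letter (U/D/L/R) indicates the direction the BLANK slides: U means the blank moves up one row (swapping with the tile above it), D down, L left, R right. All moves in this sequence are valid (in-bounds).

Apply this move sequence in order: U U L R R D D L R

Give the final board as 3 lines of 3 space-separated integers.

Answer: 8 4 2
5 7 3
6 1 0

Derivation:
After move 1 (U):
8 7 4
5 0 2
6 1 3

After move 2 (U):
8 0 4
5 7 2
6 1 3

After move 3 (L):
0 8 4
5 7 2
6 1 3

After move 4 (R):
8 0 4
5 7 2
6 1 3

After move 5 (R):
8 4 0
5 7 2
6 1 3

After move 6 (D):
8 4 2
5 7 0
6 1 3

After move 7 (D):
8 4 2
5 7 3
6 1 0

After move 8 (L):
8 4 2
5 7 3
6 0 1

After move 9 (R):
8 4 2
5 7 3
6 1 0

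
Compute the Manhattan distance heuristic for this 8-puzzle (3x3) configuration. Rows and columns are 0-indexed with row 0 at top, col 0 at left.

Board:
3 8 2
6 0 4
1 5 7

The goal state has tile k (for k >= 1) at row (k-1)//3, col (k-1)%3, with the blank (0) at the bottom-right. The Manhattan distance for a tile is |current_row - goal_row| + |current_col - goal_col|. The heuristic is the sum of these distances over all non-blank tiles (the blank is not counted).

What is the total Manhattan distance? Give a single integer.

Answer: 14

Derivation:
Tile 3: (0,0)->(0,2) = 2
Tile 8: (0,1)->(2,1) = 2
Tile 2: (0,2)->(0,1) = 1
Tile 6: (1,0)->(1,2) = 2
Tile 4: (1,2)->(1,0) = 2
Tile 1: (2,0)->(0,0) = 2
Tile 5: (2,1)->(1,1) = 1
Tile 7: (2,2)->(2,0) = 2
Sum: 2 + 2 + 1 + 2 + 2 + 2 + 1 + 2 = 14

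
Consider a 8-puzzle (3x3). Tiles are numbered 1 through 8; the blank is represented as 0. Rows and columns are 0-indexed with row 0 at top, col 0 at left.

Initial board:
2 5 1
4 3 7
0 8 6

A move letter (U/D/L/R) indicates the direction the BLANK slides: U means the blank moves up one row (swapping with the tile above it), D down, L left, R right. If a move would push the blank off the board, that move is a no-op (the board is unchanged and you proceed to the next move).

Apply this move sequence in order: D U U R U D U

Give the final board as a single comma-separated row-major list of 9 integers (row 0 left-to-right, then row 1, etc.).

After move 1 (D):
2 5 1
4 3 7
0 8 6

After move 2 (U):
2 5 1
0 3 7
4 8 6

After move 3 (U):
0 5 1
2 3 7
4 8 6

After move 4 (R):
5 0 1
2 3 7
4 8 6

After move 5 (U):
5 0 1
2 3 7
4 8 6

After move 6 (D):
5 3 1
2 0 7
4 8 6

After move 7 (U):
5 0 1
2 3 7
4 8 6

Answer: 5, 0, 1, 2, 3, 7, 4, 8, 6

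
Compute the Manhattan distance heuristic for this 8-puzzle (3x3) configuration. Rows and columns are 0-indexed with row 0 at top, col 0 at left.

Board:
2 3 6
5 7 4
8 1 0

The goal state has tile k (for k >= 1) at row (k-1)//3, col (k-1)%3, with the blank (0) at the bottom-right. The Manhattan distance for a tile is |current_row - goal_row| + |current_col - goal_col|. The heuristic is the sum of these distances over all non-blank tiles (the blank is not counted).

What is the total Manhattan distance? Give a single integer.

Tile 2: (0,0)->(0,1) = 1
Tile 3: (0,1)->(0,2) = 1
Tile 6: (0,2)->(1,2) = 1
Tile 5: (1,0)->(1,1) = 1
Tile 7: (1,1)->(2,0) = 2
Tile 4: (1,2)->(1,0) = 2
Tile 8: (2,0)->(2,1) = 1
Tile 1: (2,1)->(0,0) = 3
Sum: 1 + 1 + 1 + 1 + 2 + 2 + 1 + 3 = 12

Answer: 12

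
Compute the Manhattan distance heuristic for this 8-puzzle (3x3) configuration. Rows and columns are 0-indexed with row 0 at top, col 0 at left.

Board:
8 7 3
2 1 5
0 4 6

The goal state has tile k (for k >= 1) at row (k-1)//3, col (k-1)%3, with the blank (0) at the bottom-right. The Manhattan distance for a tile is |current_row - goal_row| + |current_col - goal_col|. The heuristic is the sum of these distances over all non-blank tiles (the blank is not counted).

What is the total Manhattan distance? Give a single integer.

Answer: 14

Derivation:
Tile 8: at (0,0), goal (2,1), distance |0-2|+|0-1| = 3
Tile 7: at (0,1), goal (2,0), distance |0-2|+|1-0| = 3
Tile 3: at (0,2), goal (0,2), distance |0-0|+|2-2| = 0
Tile 2: at (1,0), goal (0,1), distance |1-0|+|0-1| = 2
Tile 1: at (1,1), goal (0,0), distance |1-0|+|1-0| = 2
Tile 5: at (1,2), goal (1,1), distance |1-1|+|2-1| = 1
Tile 4: at (2,1), goal (1,0), distance |2-1|+|1-0| = 2
Tile 6: at (2,2), goal (1,2), distance |2-1|+|2-2| = 1
Sum: 3 + 3 + 0 + 2 + 2 + 1 + 2 + 1 = 14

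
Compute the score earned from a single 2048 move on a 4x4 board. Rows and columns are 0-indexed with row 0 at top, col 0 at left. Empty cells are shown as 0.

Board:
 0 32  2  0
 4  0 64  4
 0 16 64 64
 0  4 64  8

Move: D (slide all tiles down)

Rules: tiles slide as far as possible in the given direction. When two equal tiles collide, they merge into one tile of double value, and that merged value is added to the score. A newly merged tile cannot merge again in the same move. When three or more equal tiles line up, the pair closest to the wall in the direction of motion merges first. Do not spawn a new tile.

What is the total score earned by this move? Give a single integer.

Slide down:
col 0: [0, 4, 0, 0] -> [0, 0, 0, 4]  score +0 (running 0)
col 1: [32, 0, 16, 4] -> [0, 32, 16, 4]  score +0 (running 0)
col 2: [2, 64, 64, 64] -> [0, 2, 64, 128]  score +128 (running 128)
col 3: [0, 4, 64, 8] -> [0, 4, 64, 8]  score +0 (running 128)
Board after move:
  0   0   0   0
  0  32   2   4
  0  16  64  64
  4   4 128   8

Answer: 128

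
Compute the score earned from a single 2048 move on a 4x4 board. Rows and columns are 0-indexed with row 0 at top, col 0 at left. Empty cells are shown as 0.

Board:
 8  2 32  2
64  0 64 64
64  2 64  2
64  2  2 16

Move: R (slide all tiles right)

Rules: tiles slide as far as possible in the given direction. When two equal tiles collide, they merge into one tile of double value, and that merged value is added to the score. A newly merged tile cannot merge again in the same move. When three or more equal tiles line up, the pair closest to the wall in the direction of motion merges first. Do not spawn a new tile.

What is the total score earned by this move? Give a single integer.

Answer: 132

Derivation:
Slide right:
row 0: [8, 2, 32, 2] -> [8, 2, 32, 2]  score +0 (running 0)
row 1: [64, 0, 64, 64] -> [0, 0, 64, 128]  score +128 (running 128)
row 2: [64, 2, 64, 2] -> [64, 2, 64, 2]  score +0 (running 128)
row 3: [64, 2, 2, 16] -> [0, 64, 4, 16]  score +4 (running 132)
Board after move:
  8   2  32   2
  0   0  64 128
 64   2  64   2
  0  64   4  16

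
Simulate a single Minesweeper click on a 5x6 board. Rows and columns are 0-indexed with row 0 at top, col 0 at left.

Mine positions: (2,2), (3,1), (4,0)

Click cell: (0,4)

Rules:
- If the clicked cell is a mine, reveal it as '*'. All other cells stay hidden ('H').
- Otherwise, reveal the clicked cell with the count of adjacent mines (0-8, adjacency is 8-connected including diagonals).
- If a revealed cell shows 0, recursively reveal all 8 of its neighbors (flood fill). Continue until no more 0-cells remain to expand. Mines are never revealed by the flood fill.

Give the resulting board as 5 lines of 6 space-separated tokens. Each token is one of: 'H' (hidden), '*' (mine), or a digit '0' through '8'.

0 0 0 0 0 0
0 1 1 1 0 0
1 2 H 1 0 0
H H 2 1 0 0
H H 1 0 0 0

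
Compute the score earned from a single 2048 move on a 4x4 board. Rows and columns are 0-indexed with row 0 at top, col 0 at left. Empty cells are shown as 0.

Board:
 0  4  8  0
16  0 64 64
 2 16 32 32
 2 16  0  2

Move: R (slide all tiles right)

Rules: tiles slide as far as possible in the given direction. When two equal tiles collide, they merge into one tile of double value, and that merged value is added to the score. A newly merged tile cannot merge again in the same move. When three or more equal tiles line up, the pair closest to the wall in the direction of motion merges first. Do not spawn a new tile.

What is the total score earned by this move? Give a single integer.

Answer: 192

Derivation:
Slide right:
row 0: [0, 4, 8, 0] -> [0, 0, 4, 8]  score +0 (running 0)
row 1: [16, 0, 64, 64] -> [0, 0, 16, 128]  score +128 (running 128)
row 2: [2, 16, 32, 32] -> [0, 2, 16, 64]  score +64 (running 192)
row 3: [2, 16, 0, 2] -> [0, 2, 16, 2]  score +0 (running 192)
Board after move:
  0   0   4   8
  0   0  16 128
  0   2  16  64
  0   2  16   2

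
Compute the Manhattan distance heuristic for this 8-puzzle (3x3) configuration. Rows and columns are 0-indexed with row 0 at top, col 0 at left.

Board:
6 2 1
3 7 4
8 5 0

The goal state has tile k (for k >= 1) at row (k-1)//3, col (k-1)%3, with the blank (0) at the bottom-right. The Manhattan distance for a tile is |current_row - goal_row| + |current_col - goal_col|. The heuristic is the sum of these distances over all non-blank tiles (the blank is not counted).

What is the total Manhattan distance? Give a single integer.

Answer: 14

Derivation:
Tile 6: at (0,0), goal (1,2), distance |0-1|+|0-2| = 3
Tile 2: at (0,1), goal (0,1), distance |0-0|+|1-1| = 0
Tile 1: at (0,2), goal (0,0), distance |0-0|+|2-0| = 2
Tile 3: at (1,0), goal (0,2), distance |1-0|+|0-2| = 3
Tile 7: at (1,1), goal (2,0), distance |1-2|+|1-0| = 2
Tile 4: at (1,2), goal (1,0), distance |1-1|+|2-0| = 2
Tile 8: at (2,0), goal (2,1), distance |2-2|+|0-1| = 1
Tile 5: at (2,1), goal (1,1), distance |2-1|+|1-1| = 1
Sum: 3 + 0 + 2 + 3 + 2 + 2 + 1 + 1 = 14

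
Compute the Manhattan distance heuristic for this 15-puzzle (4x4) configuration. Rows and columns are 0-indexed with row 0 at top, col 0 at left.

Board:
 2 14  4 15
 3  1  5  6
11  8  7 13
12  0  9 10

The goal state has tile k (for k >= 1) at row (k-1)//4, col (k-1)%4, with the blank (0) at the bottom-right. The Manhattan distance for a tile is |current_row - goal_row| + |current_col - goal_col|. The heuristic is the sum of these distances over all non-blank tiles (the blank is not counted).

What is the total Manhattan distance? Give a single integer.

Tile 2: (0,0)->(0,1) = 1
Tile 14: (0,1)->(3,1) = 3
Tile 4: (0,2)->(0,3) = 1
Tile 15: (0,3)->(3,2) = 4
Tile 3: (1,0)->(0,2) = 3
Tile 1: (1,1)->(0,0) = 2
Tile 5: (1,2)->(1,0) = 2
Tile 6: (1,3)->(1,1) = 2
Tile 11: (2,0)->(2,2) = 2
Tile 8: (2,1)->(1,3) = 3
Tile 7: (2,2)->(1,2) = 1
Tile 13: (2,3)->(3,0) = 4
Tile 12: (3,0)->(2,3) = 4
Tile 9: (3,2)->(2,0) = 3
Tile 10: (3,3)->(2,1) = 3
Sum: 1 + 3 + 1 + 4 + 3 + 2 + 2 + 2 + 2 + 3 + 1 + 4 + 4 + 3 + 3 = 38

Answer: 38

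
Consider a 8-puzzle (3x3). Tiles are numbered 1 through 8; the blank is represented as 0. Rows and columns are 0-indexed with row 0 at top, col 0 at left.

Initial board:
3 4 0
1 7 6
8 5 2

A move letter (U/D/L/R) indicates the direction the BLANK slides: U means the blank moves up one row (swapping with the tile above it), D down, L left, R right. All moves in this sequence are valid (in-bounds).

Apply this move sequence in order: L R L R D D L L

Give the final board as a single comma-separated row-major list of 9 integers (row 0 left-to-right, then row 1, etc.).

Answer: 3, 4, 6, 1, 7, 2, 0, 8, 5

Derivation:
After move 1 (L):
3 0 4
1 7 6
8 5 2

After move 2 (R):
3 4 0
1 7 6
8 5 2

After move 3 (L):
3 0 4
1 7 6
8 5 2

After move 4 (R):
3 4 0
1 7 6
8 5 2

After move 5 (D):
3 4 6
1 7 0
8 5 2

After move 6 (D):
3 4 6
1 7 2
8 5 0

After move 7 (L):
3 4 6
1 7 2
8 0 5

After move 8 (L):
3 4 6
1 7 2
0 8 5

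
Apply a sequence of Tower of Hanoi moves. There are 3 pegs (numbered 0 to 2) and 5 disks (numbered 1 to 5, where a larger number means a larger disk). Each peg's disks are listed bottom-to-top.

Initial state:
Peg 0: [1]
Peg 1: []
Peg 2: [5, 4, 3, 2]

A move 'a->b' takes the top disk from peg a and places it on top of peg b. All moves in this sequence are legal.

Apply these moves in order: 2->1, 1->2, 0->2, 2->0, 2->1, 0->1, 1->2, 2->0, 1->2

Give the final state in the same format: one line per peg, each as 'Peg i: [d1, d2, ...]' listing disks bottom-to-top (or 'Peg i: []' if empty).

Answer: Peg 0: [1]
Peg 1: []
Peg 2: [5, 4, 3, 2]

Derivation:
After move 1 (2->1):
Peg 0: [1]
Peg 1: [2]
Peg 2: [5, 4, 3]

After move 2 (1->2):
Peg 0: [1]
Peg 1: []
Peg 2: [5, 4, 3, 2]

After move 3 (0->2):
Peg 0: []
Peg 1: []
Peg 2: [5, 4, 3, 2, 1]

After move 4 (2->0):
Peg 0: [1]
Peg 1: []
Peg 2: [5, 4, 3, 2]

After move 5 (2->1):
Peg 0: [1]
Peg 1: [2]
Peg 2: [5, 4, 3]

After move 6 (0->1):
Peg 0: []
Peg 1: [2, 1]
Peg 2: [5, 4, 3]

After move 7 (1->2):
Peg 0: []
Peg 1: [2]
Peg 2: [5, 4, 3, 1]

After move 8 (2->0):
Peg 0: [1]
Peg 1: [2]
Peg 2: [5, 4, 3]

After move 9 (1->2):
Peg 0: [1]
Peg 1: []
Peg 2: [5, 4, 3, 2]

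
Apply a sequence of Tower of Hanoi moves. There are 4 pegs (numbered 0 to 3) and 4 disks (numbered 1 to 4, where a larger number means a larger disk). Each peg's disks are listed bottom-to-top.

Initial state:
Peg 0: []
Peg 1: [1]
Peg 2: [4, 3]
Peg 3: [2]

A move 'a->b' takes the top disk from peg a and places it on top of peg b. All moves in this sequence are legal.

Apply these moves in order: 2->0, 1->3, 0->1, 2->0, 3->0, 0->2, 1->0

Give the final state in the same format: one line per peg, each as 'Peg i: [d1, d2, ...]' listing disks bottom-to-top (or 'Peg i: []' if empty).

Answer: Peg 0: [4, 3]
Peg 1: []
Peg 2: [1]
Peg 3: [2]

Derivation:
After move 1 (2->0):
Peg 0: [3]
Peg 1: [1]
Peg 2: [4]
Peg 3: [2]

After move 2 (1->3):
Peg 0: [3]
Peg 1: []
Peg 2: [4]
Peg 3: [2, 1]

After move 3 (0->1):
Peg 0: []
Peg 1: [3]
Peg 2: [4]
Peg 3: [2, 1]

After move 4 (2->0):
Peg 0: [4]
Peg 1: [3]
Peg 2: []
Peg 3: [2, 1]

After move 5 (3->0):
Peg 0: [4, 1]
Peg 1: [3]
Peg 2: []
Peg 3: [2]

After move 6 (0->2):
Peg 0: [4]
Peg 1: [3]
Peg 2: [1]
Peg 3: [2]

After move 7 (1->0):
Peg 0: [4, 3]
Peg 1: []
Peg 2: [1]
Peg 3: [2]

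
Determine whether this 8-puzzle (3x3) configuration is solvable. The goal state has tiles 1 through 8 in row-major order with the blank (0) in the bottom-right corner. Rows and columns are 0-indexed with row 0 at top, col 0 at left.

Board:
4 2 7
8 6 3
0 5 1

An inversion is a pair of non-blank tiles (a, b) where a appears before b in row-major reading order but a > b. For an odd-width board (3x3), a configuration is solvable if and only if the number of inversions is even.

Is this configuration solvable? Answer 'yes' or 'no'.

Inversions (pairs i<j in row-major order where tile[i] > tile[j] > 0): 17
17 is odd, so the puzzle is not solvable.

Answer: no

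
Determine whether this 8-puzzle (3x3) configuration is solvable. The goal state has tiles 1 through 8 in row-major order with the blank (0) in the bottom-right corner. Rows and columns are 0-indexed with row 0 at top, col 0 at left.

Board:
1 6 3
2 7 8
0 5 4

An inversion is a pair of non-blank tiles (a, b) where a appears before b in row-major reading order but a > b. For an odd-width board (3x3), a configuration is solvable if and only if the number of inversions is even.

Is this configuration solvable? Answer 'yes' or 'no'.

Inversions (pairs i<j in row-major order where tile[i] > tile[j] > 0): 10
10 is even, so the puzzle is solvable.

Answer: yes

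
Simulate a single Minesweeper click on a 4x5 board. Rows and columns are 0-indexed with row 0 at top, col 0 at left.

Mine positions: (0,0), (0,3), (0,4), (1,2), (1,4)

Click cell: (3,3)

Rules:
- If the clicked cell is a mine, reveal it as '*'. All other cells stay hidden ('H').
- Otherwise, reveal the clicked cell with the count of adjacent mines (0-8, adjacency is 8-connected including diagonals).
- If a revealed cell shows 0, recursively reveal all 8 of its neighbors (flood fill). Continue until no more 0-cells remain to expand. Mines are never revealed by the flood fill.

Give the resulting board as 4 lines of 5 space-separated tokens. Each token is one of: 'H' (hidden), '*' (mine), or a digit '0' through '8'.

H H H H H
1 2 H H H
0 1 1 2 1
0 0 0 0 0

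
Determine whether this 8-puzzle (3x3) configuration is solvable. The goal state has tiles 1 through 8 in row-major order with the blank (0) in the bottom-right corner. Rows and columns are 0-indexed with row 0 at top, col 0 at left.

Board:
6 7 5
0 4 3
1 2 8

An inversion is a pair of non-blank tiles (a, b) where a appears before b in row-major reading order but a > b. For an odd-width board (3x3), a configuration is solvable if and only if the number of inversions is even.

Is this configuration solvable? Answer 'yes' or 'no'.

Inversions (pairs i<j in row-major order where tile[i] > tile[j] > 0): 19
19 is odd, so the puzzle is not solvable.

Answer: no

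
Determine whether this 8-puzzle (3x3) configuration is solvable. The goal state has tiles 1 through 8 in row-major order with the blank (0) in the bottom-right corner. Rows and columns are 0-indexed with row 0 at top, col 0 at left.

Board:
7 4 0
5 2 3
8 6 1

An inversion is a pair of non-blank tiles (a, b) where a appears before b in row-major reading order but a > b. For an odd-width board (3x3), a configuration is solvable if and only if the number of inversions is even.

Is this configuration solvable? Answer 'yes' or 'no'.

Answer: no

Derivation:
Inversions (pairs i<j in row-major order where tile[i] > tile[j] > 0): 17
17 is odd, so the puzzle is not solvable.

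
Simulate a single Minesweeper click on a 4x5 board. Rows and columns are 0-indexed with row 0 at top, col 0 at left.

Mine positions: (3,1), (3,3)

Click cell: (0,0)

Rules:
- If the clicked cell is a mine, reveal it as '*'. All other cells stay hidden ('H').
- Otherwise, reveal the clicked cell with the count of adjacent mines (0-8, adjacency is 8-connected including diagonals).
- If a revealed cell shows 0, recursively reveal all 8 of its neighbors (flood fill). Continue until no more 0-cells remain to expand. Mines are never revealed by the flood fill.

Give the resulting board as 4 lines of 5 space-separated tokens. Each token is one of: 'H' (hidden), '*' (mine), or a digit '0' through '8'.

0 0 0 0 0
0 0 0 0 0
1 1 2 1 1
H H H H H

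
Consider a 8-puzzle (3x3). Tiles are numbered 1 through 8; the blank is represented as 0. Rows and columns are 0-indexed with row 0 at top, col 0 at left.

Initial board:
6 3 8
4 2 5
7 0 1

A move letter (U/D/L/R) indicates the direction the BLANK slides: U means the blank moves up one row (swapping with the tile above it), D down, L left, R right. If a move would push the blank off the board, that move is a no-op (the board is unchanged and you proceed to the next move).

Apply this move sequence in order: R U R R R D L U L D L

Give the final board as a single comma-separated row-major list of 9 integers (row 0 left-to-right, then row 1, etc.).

After move 1 (R):
6 3 8
4 2 5
7 1 0

After move 2 (U):
6 3 8
4 2 0
7 1 5

After move 3 (R):
6 3 8
4 2 0
7 1 5

After move 4 (R):
6 3 8
4 2 0
7 1 5

After move 5 (R):
6 3 8
4 2 0
7 1 5

After move 6 (D):
6 3 8
4 2 5
7 1 0

After move 7 (L):
6 3 8
4 2 5
7 0 1

After move 8 (U):
6 3 8
4 0 5
7 2 1

After move 9 (L):
6 3 8
0 4 5
7 2 1

After move 10 (D):
6 3 8
7 4 5
0 2 1

After move 11 (L):
6 3 8
7 4 5
0 2 1

Answer: 6, 3, 8, 7, 4, 5, 0, 2, 1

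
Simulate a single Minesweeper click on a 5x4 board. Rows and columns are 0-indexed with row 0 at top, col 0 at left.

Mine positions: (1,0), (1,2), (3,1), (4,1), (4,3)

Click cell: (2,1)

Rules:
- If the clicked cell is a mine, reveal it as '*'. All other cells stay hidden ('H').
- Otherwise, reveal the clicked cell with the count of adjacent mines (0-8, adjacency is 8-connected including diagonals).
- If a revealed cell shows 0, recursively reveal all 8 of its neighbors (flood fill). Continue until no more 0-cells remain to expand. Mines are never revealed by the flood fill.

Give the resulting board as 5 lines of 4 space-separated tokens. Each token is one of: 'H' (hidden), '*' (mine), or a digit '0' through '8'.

H H H H
H H H H
H 3 H H
H H H H
H H H H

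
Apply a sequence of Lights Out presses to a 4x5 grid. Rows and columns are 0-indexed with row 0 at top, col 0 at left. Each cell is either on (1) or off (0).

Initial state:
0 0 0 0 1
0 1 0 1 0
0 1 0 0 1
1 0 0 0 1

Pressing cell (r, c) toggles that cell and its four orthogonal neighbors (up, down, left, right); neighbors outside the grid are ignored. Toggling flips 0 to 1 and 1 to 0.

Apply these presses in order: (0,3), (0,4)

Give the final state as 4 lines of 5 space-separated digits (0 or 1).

Answer: 0 0 1 0 1
0 1 0 0 1
0 1 0 0 1
1 0 0 0 1

Derivation:
After press 1 at (0,3):
0 0 1 1 0
0 1 0 0 0
0 1 0 0 1
1 0 0 0 1

After press 2 at (0,4):
0 0 1 0 1
0 1 0 0 1
0 1 0 0 1
1 0 0 0 1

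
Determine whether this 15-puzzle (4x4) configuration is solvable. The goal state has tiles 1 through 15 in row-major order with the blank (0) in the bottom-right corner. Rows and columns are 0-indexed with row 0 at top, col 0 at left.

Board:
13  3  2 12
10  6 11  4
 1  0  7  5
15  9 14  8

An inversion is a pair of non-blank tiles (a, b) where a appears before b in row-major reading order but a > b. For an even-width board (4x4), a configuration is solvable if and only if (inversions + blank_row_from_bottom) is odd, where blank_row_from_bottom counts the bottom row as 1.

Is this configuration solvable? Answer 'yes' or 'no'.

Answer: yes

Derivation:
Inversions: 47
Blank is in row 2 (0-indexed from top), which is row 2 counting from the bottom (bottom = 1).
47 + 2 = 49, which is odd, so the puzzle is solvable.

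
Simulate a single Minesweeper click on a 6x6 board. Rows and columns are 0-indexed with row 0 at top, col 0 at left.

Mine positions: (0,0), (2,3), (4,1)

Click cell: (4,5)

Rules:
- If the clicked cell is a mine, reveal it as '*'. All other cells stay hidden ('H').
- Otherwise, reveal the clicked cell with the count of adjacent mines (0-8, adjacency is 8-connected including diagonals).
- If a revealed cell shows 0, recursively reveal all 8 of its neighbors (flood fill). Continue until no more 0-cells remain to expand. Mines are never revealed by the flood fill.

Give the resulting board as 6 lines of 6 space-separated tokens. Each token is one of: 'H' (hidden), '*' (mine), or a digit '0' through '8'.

H 1 0 0 0 0
H 1 1 1 1 0
H H H H 1 0
H H 2 1 1 0
H H 1 0 0 0
H H 1 0 0 0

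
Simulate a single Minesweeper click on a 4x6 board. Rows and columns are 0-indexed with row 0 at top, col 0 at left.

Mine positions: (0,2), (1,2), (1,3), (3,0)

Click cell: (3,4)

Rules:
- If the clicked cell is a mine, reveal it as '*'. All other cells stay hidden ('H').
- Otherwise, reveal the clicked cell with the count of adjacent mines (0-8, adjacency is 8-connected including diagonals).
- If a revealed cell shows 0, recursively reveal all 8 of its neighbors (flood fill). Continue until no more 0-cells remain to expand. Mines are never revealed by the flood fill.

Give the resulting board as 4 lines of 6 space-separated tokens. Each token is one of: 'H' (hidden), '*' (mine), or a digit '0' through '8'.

H H H H 1 0
H H H H 1 0
H 2 2 2 1 0
H 1 0 0 0 0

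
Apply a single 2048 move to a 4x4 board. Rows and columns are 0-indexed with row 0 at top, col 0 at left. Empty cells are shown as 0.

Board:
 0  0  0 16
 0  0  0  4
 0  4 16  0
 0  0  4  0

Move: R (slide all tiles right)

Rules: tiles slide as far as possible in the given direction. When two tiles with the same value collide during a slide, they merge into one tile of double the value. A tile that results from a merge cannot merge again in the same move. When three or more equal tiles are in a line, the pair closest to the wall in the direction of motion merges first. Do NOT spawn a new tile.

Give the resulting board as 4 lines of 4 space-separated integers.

Answer:  0  0  0 16
 0  0  0  4
 0  0  4 16
 0  0  0  4

Derivation:
Slide right:
row 0: [0, 0, 0, 16] -> [0, 0, 0, 16]
row 1: [0, 0, 0, 4] -> [0, 0, 0, 4]
row 2: [0, 4, 16, 0] -> [0, 0, 4, 16]
row 3: [0, 0, 4, 0] -> [0, 0, 0, 4]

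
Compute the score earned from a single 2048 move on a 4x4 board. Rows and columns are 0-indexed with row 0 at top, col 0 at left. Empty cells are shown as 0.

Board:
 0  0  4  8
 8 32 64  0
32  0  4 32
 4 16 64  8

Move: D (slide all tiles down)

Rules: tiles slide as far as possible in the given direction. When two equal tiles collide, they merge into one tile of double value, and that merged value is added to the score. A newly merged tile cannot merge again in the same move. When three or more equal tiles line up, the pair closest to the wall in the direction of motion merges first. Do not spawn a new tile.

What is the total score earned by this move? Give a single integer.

Answer: 0

Derivation:
Slide down:
col 0: [0, 8, 32, 4] -> [0, 8, 32, 4]  score +0 (running 0)
col 1: [0, 32, 0, 16] -> [0, 0, 32, 16]  score +0 (running 0)
col 2: [4, 64, 4, 64] -> [4, 64, 4, 64]  score +0 (running 0)
col 3: [8, 0, 32, 8] -> [0, 8, 32, 8]  score +0 (running 0)
Board after move:
 0  0  4  0
 8  0 64  8
32 32  4 32
 4 16 64  8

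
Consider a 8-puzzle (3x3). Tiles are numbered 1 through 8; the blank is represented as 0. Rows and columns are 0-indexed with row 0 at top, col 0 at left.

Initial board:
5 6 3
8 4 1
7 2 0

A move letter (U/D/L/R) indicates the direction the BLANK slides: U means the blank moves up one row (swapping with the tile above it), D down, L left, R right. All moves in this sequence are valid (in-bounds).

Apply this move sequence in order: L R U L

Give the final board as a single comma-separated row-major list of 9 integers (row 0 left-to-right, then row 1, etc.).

Answer: 5, 6, 3, 8, 0, 4, 7, 2, 1

Derivation:
After move 1 (L):
5 6 3
8 4 1
7 0 2

After move 2 (R):
5 6 3
8 4 1
7 2 0

After move 3 (U):
5 6 3
8 4 0
7 2 1

After move 4 (L):
5 6 3
8 0 4
7 2 1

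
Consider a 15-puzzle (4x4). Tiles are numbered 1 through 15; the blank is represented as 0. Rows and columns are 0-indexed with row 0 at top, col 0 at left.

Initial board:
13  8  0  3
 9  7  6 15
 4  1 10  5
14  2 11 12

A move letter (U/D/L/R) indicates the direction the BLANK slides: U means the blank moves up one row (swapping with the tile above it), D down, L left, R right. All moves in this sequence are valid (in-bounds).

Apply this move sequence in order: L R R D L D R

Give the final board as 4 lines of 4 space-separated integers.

After move 1 (L):
13  0  8  3
 9  7  6 15
 4  1 10  5
14  2 11 12

After move 2 (R):
13  8  0  3
 9  7  6 15
 4  1 10  5
14  2 11 12

After move 3 (R):
13  8  3  0
 9  7  6 15
 4  1 10  5
14  2 11 12

After move 4 (D):
13  8  3 15
 9  7  6  0
 4  1 10  5
14  2 11 12

After move 5 (L):
13  8  3 15
 9  7  0  6
 4  1 10  5
14  2 11 12

After move 6 (D):
13  8  3 15
 9  7 10  6
 4  1  0  5
14  2 11 12

After move 7 (R):
13  8  3 15
 9  7 10  6
 4  1  5  0
14  2 11 12

Answer: 13  8  3 15
 9  7 10  6
 4  1  5  0
14  2 11 12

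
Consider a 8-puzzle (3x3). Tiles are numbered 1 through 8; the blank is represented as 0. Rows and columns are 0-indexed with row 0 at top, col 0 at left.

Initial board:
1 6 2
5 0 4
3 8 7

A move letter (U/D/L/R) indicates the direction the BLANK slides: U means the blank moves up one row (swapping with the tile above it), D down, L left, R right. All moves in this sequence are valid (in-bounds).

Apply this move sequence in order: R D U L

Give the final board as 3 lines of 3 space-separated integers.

Answer: 1 6 2
5 0 4
3 8 7

Derivation:
After move 1 (R):
1 6 2
5 4 0
3 8 7

After move 2 (D):
1 6 2
5 4 7
3 8 0

After move 3 (U):
1 6 2
5 4 0
3 8 7

After move 4 (L):
1 6 2
5 0 4
3 8 7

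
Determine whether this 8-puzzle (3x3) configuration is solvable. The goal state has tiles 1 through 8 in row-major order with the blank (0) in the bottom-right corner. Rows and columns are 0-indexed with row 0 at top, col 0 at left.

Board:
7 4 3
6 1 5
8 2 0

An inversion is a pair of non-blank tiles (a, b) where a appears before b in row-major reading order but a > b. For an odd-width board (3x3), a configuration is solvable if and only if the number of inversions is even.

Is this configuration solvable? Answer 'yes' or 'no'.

Answer: yes

Derivation:
Inversions (pairs i<j in row-major order where tile[i] > tile[j] > 0): 16
16 is even, so the puzzle is solvable.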